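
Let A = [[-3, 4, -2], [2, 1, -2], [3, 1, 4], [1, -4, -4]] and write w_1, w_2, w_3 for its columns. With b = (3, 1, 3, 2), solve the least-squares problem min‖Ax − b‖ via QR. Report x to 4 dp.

x = (0.6019, 0.5437, -0.3864)

e_1 = w_1/‖w_1‖ = (-3, 2, 3, 1)/4.7958 = (-0.6255, 0.4170, 0.6255, 0.2085).
r_{12} = e_1·w_2 = -2.2937.
u_2 = w_2 + 2.2937·e_1 = (2.5652, 1.9565, 2.4348, -3.5217).
‖u_2‖ = 5.3609, so e_2 = (0.4785, 0.3650, 0.4542, -0.6569).
r_{13} = e_1·w_3 = 2.0851; r_{23} = e_2·w_3 = 2.7575.
u_3 = w_3 − 2.0851·e_1 − 2.7575·e_2 = (-2.0151, -3.8759, 1.4433, -2.6233).
‖u_3‖ = 5.2961, so e_3 = (-0.3805, -0.7319, 0.2725, -0.4953).
Qᵀb = (0.8341, 1.8491, -2.0464).
Back-substitute: x_3 = -2.0464/5.2961 = -0.3864.
x_2 = (1.8491 − 2.7575·(-0.3864))/5.3609 = 0.5437.
x_1 = (0.8341 + 2.2937·0.5437 − 2.0851·(-0.3864))/4.7958 = 0.6019.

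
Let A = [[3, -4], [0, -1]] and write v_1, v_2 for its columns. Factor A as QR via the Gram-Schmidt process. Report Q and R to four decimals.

e_1 = v_1/‖v_1‖ = (3, 0)/3.0000 = (1.0000, 0.0000).
r_{12} = e_1·v_2 = -4.0000.
u_2 = v_2 + 4.0000·e_1 = (0.0000, -1.0000).
‖u_2‖ = 1.0000, so e_2 = (0.0000, -1.0000).

Q = [[1.0000, 0.0000], [0.0000, -1.0000]], R = [[3.0000, -4.0000], [0.0000, 1.0000]]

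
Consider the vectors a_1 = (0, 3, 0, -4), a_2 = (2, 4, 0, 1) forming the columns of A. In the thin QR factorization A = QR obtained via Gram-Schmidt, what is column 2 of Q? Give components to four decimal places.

e_1 = a_1/‖a_1‖ = (0, 3, 0, -4)/5.0000 = (0.0000, 0.6000, 0.0000, -0.8000).
r_{12} = e_1·a_2 = 1.6000.
u_2 = a_2 − 1.6000·e_1 = (2.0000, 3.0400, 0.0000, 2.2800).
‖u_2‖ = 4.2942, so e_2 = (0.4657, 0.7079, 0.0000, 0.5310).

e_2 = (0.4657, 0.7079, 0.0000, 0.5310)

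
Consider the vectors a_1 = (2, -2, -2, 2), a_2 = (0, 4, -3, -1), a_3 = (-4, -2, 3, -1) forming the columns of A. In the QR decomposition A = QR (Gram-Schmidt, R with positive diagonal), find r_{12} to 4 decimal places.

r_{12} = -1.0000

a_1 = (2, -2, -2, 2); ‖a_1‖ = 4.0000, so q_1 = (0.5000, -0.5000, -0.5000, 0.5000).
r_{12} = q_1·a_2 = -1.0000.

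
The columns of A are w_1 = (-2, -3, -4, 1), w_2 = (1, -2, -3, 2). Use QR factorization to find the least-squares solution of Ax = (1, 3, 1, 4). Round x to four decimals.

q_1 = w_1/‖w_1‖ = (-2, -3, -4, 1)/5.4772 = (-0.3651, -0.5477, -0.7303, 0.1826).
r_{12} = q_1·w_2 = 3.2863.
u_2 = w_2 − 3.2863·q_1 = (2.2000, -0.2000, -0.6000, 1.4000).
‖u_2‖ = 2.6833, so q_2 = (0.8199, -0.0745, -0.2236, 0.5217).
Qᵀb = (-2.0083, 2.4597).
Back-substitute: x_2 = 2.4597/2.6833 = 0.9167.
x_1 = (-2.0083 − 3.2863·0.9167)/5.4772 = -0.9167.

x = (-0.9167, 0.9167)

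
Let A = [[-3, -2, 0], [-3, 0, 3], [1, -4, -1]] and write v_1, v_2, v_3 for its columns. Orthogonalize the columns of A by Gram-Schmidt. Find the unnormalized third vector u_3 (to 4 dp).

v_1 = (-3, -3, 1); ‖v_1‖ = 4.3589, so q_1 = (-0.6882, -0.6882, 0.2294).
q_1·v_2 = (-0.6882)·(-2) + (-0.6882)·0 + 0.2294·(-4) = 0.4588.
u_2 = v_2 − 0.4588·q_1 = (-1.6842, 0.3158, -4.1053).
‖u_2‖ = 4.4485, so q_2 = (-0.3786, 0.0710, -0.9228).
q_1·v_3 = (-0.6882)·0 + (-0.6882)·3 + 0.2294·(-1) = -2.2942; q_2·v_3 = (-0.3786)·0 + 0.0710·3 + (-0.9228)·(-1) = 1.1358.
u_3 = v_3 + 2.2942·q_1 − 1.1358·q_2 = (-1.1489, 1.3404, 0.5745).

u_3 = (-1.1489, 1.3404, 0.5745)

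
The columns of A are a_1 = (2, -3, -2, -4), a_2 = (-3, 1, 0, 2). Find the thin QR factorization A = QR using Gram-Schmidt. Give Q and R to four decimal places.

e_1 = a_1/‖a_1‖ = (2, -3, -2, -4)/5.7446 = (0.3482, -0.5222, -0.3482, -0.6963).
r_{12} = e_1·a_2 = -2.9593.
u_2 = a_2 + 2.9593·e_1 = (-1.9697, -0.5455, -1.0303, -0.0606).
‖u_2‖ = 2.2896, so e_2 = (-0.8603, -0.2382, -0.4500, -0.0265).

Q = [[0.3482, -0.8603], [-0.5222, -0.2382], [-0.3482, -0.4500], [-0.6963, -0.0265]], R = [[5.7446, -2.9593], [0.0000, 2.2896]]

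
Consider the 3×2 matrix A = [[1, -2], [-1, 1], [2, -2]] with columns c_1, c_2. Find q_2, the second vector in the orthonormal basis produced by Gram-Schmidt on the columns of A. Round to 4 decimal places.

c_1 = (1, -1, 2); ‖c_1‖ = 2.4495, so q_1 = (0.4082, -0.4082, 0.8165).
q_1·c_2 = 0.4082·(-2) + (-0.4082)·1 + 0.8165·(-2) = -2.8577.
u_2 = c_2 + 2.8577·q_1 = (-0.8333, -0.1667, 0.3333).
‖u_2‖ = 0.9129, so q_2 = (-0.9129, -0.1826, 0.3651).

q_2 = (-0.9129, -0.1826, 0.3651)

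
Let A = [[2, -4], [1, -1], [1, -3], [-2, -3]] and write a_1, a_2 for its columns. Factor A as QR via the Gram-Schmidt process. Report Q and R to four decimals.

q_1 = a_1/‖a_1‖ = (2, 1, 1, -2)/3.1623 = (0.6325, 0.3162, 0.3162, -0.6325).
r_{12} = q_1·a_2 = -1.8974.
u_2 = a_2 + 1.8974·q_1 = (-2.8000, -0.4000, -2.4000, -4.2000).
‖u_2‖ = 5.6036, so q_2 = (-0.4997, -0.0714, -0.4283, -0.7495).

Q = [[0.6325, -0.4997], [0.3162, -0.0714], [0.3162, -0.4283], [-0.6325, -0.7495]], R = [[3.1623, -1.8974], [0.0000, 5.6036]]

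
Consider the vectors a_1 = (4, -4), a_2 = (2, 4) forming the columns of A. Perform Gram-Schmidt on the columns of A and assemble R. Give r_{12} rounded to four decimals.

r_{12} = -1.4142

a_1 = (4, -4); ‖a_1‖ = 5.6569, so q_1 = (0.7071, -0.7071).
r_{12} = q_1·a_2 = -1.4142.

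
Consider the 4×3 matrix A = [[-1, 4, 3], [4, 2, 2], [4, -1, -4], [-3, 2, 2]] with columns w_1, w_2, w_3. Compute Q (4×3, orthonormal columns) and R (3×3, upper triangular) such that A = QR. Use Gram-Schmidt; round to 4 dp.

e_1 = w_1/‖w_1‖ = (-1, 4, 4, -3)/6.4807 = (-0.1543, 0.6172, 0.6172, -0.4629).
r_{12} = e_1·w_2 = -0.9258.
u_2 = w_2 + 0.9258·e_1 = (3.8571, 2.5714, -0.4286, 1.5714).
‖u_2‖ = 4.9135, so e_2 = (0.7850, 0.5233, -0.0872, 0.3198).
r_{13} = e_1·w_3 = -2.6232; r_{23} = e_2·w_3 = 4.3902.
u_3 = w_3 + 2.6232·e_1 − 4.3902·e_2 = (-0.8511, 1.3215, -1.9980, -0.6183).
‖u_3‖ = 2.6163, so e_3 = (-0.3253, 0.5051, -0.7637, -0.2363).

Q = [[-0.1543, 0.7850, -0.3253], [0.6172, 0.5233, 0.5051], [0.6172, -0.0872, -0.7637], [-0.4629, 0.3198, -0.2363]], R = [[6.4807, -0.9258, -2.6232], [0.0000, 4.9135, 4.3902], [0.0000, 0.0000, 2.6163]]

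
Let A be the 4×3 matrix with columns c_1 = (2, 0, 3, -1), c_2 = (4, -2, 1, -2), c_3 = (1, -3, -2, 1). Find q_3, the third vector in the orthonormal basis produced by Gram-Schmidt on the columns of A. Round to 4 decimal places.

q_3 = (-0.0236, -0.6414, 0.2566, 0.7226)

c_1 = (2, 0, 3, -1); ‖c_1‖ = 3.7417, so q_1 = (0.5345, 0.0000, 0.8018, -0.2673).
q_1·c_2 = 0.5345·4 + 0.0000·(-2) + 0.8018·1 + (-0.2673)·(-2) = 3.4744.
u_2 = c_2 − 3.4744·q_1 = (2.1429, -2.0000, -1.7857, -1.0714).
‖u_2‖ = 3.5956, so q_2 = (0.5960, -0.5562, -0.4966, -0.2980).
q_1·c_3 = 0.5345·1 + 0.0000·(-3) + 0.8018·(-2) + (-0.2673)·1 = -1.3363; q_2·c_3 = 0.5960·1 + (-0.5562)·(-3) + (-0.4966)·(-2) + (-0.2980)·1 = 2.9599.
u_3 = c_3 + 1.3363·q_1 − 2.9599·q_2 = (-0.0497, -1.3536, 0.5414, 1.5249).
‖u_3‖ = 2.1102, so q_3 = (-0.0236, -0.6414, 0.2566, 0.7226).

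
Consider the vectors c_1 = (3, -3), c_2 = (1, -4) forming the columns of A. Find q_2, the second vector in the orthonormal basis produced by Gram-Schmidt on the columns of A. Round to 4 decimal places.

q_2 = (-0.7071, -0.7071)

c_1 = (3, -3); ‖c_1‖ = 4.2426, so q_1 = (0.7071, -0.7071).
q_1·c_2 = 0.7071·1 + (-0.7071)·(-4) = 3.5355.
u_2 = c_2 − 3.5355·q_1 = (-1.5000, -1.5000).
‖u_2‖ = 2.1213, so q_2 = (-0.7071, -0.7071).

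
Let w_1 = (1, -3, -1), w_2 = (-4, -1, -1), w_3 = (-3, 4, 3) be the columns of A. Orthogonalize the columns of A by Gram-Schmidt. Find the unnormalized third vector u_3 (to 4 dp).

u_3 = (-0.2525, -0.6313, 1.6414)

w_1 = (1, -3, -1); ‖w_1‖ = 3.3166, so q_1 = (0.3015, -0.9045, -0.3015).
q_1·w_2 = 0.3015·(-4) + (-0.9045)·(-1) + (-0.3015)·(-1) = 0.0000.
u_2 = w_2 + 0.0000·q_1 = (-4.0000, -1.0000, -1.0000).
‖u_2‖ = 4.2426, so q_2 = (-0.9428, -0.2357, -0.2357).
q_1·w_3 = 0.3015·(-3) + (-0.9045)·4 + (-0.3015)·3 = -5.4272; q_2·w_3 = (-0.9428)·(-3) + (-0.2357)·4 + (-0.2357)·3 = 1.1785.
u_3 = w_3 + 5.4272·q_1 − 1.1785·q_2 = (-0.2525, -0.6313, 1.6414).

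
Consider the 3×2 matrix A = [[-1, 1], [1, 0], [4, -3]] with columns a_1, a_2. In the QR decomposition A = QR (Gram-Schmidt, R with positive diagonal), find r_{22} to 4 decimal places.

r_{22} = 0.7817

e_1 = a_1/‖a_1‖ = (-1, 1, 4)/4.2426 = (-0.2357, 0.2357, 0.9428).
r_{12} = e_1·a_2 = -3.0641.
u_2 = a_2 + 3.0641·e_1 = (0.2778, 0.7222, -0.1111).
r_{22} = ‖u_2‖ = 0.7817.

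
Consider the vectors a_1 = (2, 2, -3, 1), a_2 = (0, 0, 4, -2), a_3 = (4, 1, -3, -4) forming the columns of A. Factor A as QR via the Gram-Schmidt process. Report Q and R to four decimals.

q_1 = a_1/‖a_1‖ = (2, 2, -3, 1)/4.2426 = (0.4714, 0.4714, -0.7071, 0.2357).
r_{12} = q_1·a_2 = -3.2998.
u_2 = a_2 + 3.2998·q_1 = (1.5556, 1.5556, 1.6667, -1.2222).
‖u_2‖ = 3.0185, so q_2 = (0.5153, 0.5153, 0.5522, -0.4049).
r_{13} = q_1·a_3 = 3.5355; r_{23} = q_2·a_3 = 2.5399.
u_3 = a_3 − 3.5355·q_1 − 2.5399·q_2 = (1.0244, -1.9756, -1.9024, -3.8049).
‖u_3‖ = 4.8009, so q_3 = (0.2134, -0.4115, -0.3963, -0.7925).

Q = [[0.4714, 0.5153, 0.2134], [0.4714, 0.5153, -0.4115], [-0.7071, 0.5522, -0.3963], [0.2357, -0.4049, -0.7925]], R = [[4.2426, -3.2998, 3.5355], [0.0000, 3.0185, 2.5399], [0.0000, 0.0000, 4.8009]]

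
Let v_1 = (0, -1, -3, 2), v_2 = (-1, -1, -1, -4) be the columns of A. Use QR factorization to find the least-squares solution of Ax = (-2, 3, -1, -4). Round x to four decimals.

x = (-0.3520, 0.7680)

v_1 = (0, -1, -3, 2); ‖v_1‖ = 3.7417, so e_1 = (0.0000, -0.2673, -0.8018, 0.5345).
e_1·v_2 = 0.0000·(-1) + (-0.2673)·(-1) + (-0.8018)·(-1) + 0.5345·(-4) = -1.0690.
u_2 = v_2 + 1.0690·e_1 = (-1.0000, -1.2857, -1.8571, -3.4286).
‖u_2‖ = 4.2258, so e_2 = (-0.2366, -0.3043, -0.4395, -0.8113).
Qᵀb = (-2.1381, 3.2454).
Back-substitute: x_2 = 3.2454/4.2258 = 0.7680.
x_1 = (-2.1381 + 1.0690·0.7680)/3.7417 = -0.3520.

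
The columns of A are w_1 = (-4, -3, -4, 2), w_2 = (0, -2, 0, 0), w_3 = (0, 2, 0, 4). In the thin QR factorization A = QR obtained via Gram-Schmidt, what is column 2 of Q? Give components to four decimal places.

e_1 = w_1/‖w_1‖ = (-4, -3, -4, 2)/6.7082 = (-0.5963, -0.4472, -0.5963, 0.2981).
r_{12} = e_1·w_2 = 0.8944.
u_2 = w_2 − 0.8944·e_1 = (0.5333, -1.6000, 0.5333, -0.2667).
‖u_2‖ = 1.7889, so e_2 = (0.2981, -0.8944, 0.2981, -0.1491).

e_2 = (0.2981, -0.8944, 0.2981, -0.1491)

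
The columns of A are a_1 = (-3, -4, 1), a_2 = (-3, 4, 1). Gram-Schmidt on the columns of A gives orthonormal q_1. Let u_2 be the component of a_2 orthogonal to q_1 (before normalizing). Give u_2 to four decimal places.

u_2 = (-3.6923, 3.0769, 1.2308)

a_1 = (-3, -4, 1); ‖a_1‖ = 5.0990, so q_1 = (-0.5883, -0.7845, 0.1961).
q_1·a_2 = (-0.5883)·(-3) + (-0.7845)·4 + 0.1961·1 = -1.1767.
u_2 = a_2 + 1.1767·q_1 = (-3.6923, 3.0769, 1.2308).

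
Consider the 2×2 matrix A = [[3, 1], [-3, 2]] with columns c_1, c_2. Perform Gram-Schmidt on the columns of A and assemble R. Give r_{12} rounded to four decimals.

c_1 = (3, -3); ‖c_1‖ = 4.2426, so q_1 = (0.7071, -0.7071).
r_{12} = q_1·c_2 = -0.7071.

r_{12} = -0.7071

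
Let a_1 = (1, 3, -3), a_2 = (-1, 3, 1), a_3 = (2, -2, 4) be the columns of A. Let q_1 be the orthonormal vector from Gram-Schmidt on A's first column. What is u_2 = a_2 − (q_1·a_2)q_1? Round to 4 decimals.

u_2 = (-1.2632, 2.2105, 1.7895)

q_1 = a_1/‖a_1‖ = (1, 3, -3)/4.3589 = (0.2294, 0.6882, -0.6882).
r_{12} = q_1·a_2 = 1.1471.
u_2 = a_2 − 1.1471·q_1 = (-1.2632, 2.2105, 1.7895).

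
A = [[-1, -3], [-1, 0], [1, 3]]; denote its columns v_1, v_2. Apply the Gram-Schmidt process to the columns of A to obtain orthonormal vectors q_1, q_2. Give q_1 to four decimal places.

q_1 = (-0.5774, -0.5774, 0.5774)

q_1 = v_1/‖v_1‖ = (-1, -1, 1)/1.7321 = (-0.5774, -0.5774, 0.5774).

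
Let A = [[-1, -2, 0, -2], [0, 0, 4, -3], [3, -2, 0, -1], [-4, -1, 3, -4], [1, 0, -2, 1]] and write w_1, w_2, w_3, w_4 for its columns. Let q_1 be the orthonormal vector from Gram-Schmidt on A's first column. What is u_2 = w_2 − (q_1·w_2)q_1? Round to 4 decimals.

u_2 = (-2.0000, 0.0000, -2.0000, -1.0000, 0.0000)

w_1 = (-1, 0, 3, -4, 1); ‖w_1‖ = 5.1962, so q_1 = (-0.1925, 0.0000, 0.5774, -0.7698, 0.1925).
q_1·w_2 = (-0.1925)·(-2) + 0.0000·0 + 0.5774·(-2) + (-0.7698)·(-1) + 0.1925·0 = 0.0000.
u_2 = w_2 − 0.0000·q_1 = (-2.0000, 0.0000, -2.0000, -1.0000, 0.0000).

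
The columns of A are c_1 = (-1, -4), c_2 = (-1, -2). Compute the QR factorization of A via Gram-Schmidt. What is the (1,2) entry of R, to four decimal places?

e_1 = c_1/‖c_1‖ = (-1, -4)/4.1231 = (-0.2425, -0.9701).
r_{12} = e_1·c_2 = 2.1828.

r_{12} = 2.1828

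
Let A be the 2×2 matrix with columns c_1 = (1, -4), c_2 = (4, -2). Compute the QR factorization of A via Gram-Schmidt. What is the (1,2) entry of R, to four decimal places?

c_1 = (1, -4); ‖c_1‖ = 4.1231, so q_1 = (0.2425, -0.9701).
r_{12} = q_1·c_2 = 2.9104.

r_{12} = 2.9104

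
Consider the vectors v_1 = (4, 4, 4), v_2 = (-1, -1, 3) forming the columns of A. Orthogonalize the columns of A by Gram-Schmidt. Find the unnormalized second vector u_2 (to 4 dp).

v_1 = (4, 4, 4); ‖v_1‖ = 6.9282, so e_1 = (0.5774, 0.5774, 0.5774).
e_1·v_2 = 0.5774·(-1) + 0.5774·(-1) + 0.5774·3 = 0.5774.
u_2 = v_2 − 0.5774·e_1 = (-1.3333, -1.3333, 2.6667).

u_2 = (-1.3333, -1.3333, 2.6667)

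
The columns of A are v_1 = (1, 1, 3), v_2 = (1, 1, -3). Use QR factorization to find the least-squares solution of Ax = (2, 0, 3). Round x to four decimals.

v_1 = (1, 1, 3); ‖v_1‖ = 3.3166, so q_1 = (0.3015, 0.3015, 0.9045).
q_1·v_2 = 0.3015·1 + 0.3015·1 + 0.9045·(-3) = -2.1106.
u_2 = v_2 + 2.1106·q_1 = (1.6364, 1.6364, -1.0909).
‖u_2‖ = 2.5584, so q_2 = (0.6396, 0.6396, -0.4264).
Qᵀb = (3.3166, 0.0000).
Back-substitute: x_2 = 0.0000/2.5584 = 0.0000.
x_1 = (3.3166 + 2.1106·0.0000)/3.3166 = 1.0000.

x = (1.0000, 0.0000)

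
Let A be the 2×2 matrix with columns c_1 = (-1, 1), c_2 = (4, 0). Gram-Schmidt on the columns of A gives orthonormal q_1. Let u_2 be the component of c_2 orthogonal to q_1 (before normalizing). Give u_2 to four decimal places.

u_2 = (2.0000, 2.0000)

q_1 = c_1/‖c_1‖ = (-1, 1)/1.4142 = (-0.7071, 0.7071).
r_{12} = q_1·c_2 = -2.8284.
u_2 = c_2 + 2.8284·q_1 = (2.0000, 2.0000).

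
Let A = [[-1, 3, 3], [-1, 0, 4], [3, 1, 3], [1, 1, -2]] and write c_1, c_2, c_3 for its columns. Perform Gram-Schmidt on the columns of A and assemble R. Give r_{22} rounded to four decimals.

c_1 = (-1, -1, 3, 1); ‖c_1‖ = 3.4641, so q_1 = (-0.2887, -0.2887, 0.8660, 0.2887).
q_1·c_2 = (-0.2887)·3 + (-0.2887)·0 + 0.8660·1 + 0.2887·1 = 0.2887.
u_2 = c_2 − 0.2887·q_1 = (3.0833, 0.0833, 0.7500, 0.9167).
r_{22} = ‖u_2‖ = 3.3040.

r_{22} = 3.3040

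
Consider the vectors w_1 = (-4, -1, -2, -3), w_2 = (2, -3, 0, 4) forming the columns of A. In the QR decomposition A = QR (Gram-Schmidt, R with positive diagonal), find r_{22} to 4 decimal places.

r_{22} = 4.4008

w_1 = (-4, -1, -2, -3); ‖w_1‖ = 5.4772, so e_1 = (-0.7303, -0.1826, -0.3651, -0.5477).
e_1·w_2 = (-0.7303)·2 + (-0.1826)·(-3) + (-0.3651)·0 + (-0.5477)·4 = -3.1038.
u_2 = w_2 + 3.1038·e_1 = (-0.2667, -3.5667, -1.1333, 2.3000).
r_{22} = ‖u_2‖ = 4.4008.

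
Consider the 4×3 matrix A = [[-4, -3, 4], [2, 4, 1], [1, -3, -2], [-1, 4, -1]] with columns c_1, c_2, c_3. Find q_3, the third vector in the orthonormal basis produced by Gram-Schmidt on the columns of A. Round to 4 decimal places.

c_1 = (-4, 2, 1, -1); ‖c_1‖ = 4.6904, so q_1 = (-0.8528, 0.4264, 0.2132, -0.2132).
q_1·c_2 = (-0.8528)·(-3) + 0.4264·4 + 0.2132·(-3) + (-0.2132)·4 = 2.7716.
u_2 = c_2 − 2.7716·q_1 = (-0.6364, 2.8182, -3.5909, 4.5909).
‖u_2‖ = 6.5052, so q_2 = (-0.0978, 0.4332, -0.5520, 0.7057).
q_1·c_3 = (-0.8528)·4 + 0.4264·1 + 0.2132·(-2) + (-0.2132)·(-1) = -3.1980; q_2·c_3 = (-0.0978)·4 + 0.4332·1 + (-0.5520)·(-2) + 0.7057·(-1) = 0.4402.
u_3 = c_3 + 3.1980·q_1 − 0.4402·q_2 = (1.3158, 2.1729, -1.0752, -1.9925).
‖u_3‖ = 3.4028, so q_3 = (0.3867, 0.6386, -0.3160, -0.5855).

q_3 = (0.3867, 0.6386, -0.3160, -0.5855)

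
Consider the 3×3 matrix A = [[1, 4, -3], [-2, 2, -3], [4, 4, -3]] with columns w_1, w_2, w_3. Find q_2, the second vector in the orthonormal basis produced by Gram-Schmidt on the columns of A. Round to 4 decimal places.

w_1 = (1, -2, 4); ‖w_1‖ = 4.5826, so q_1 = (0.2182, -0.4364, 0.8729).
q_1·w_2 = 0.2182·4 + (-0.4364)·2 + 0.8729·4 = 3.4915.
u_2 = w_2 − 3.4915·q_1 = (3.2381, 3.5238, 0.9524).
‖u_2‖ = 4.8795, so q_2 = (0.6636, 0.7222, 0.1952).

q_2 = (0.6636, 0.7222, 0.1952)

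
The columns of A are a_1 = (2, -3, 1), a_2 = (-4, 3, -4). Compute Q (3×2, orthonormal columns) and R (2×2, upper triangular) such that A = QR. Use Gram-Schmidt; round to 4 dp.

Q = [[0.5345, -0.3244], [-0.8018, -0.4867], [0.2673, -0.8111]], R = [[3.7417, -5.6125], [0.0000, 3.0822]]

q_1 = a_1/‖a_1‖ = (2, -3, 1)/3.7417 = (0.5345, -0.8018, 0.2673).
r_{12} = q_1·a_2 = -5.6125.
u_2 = a_2 + 5.6125·q_1 = (-1.0000, -1.5000, -2.5000).
‖u_2‖ = 3.0822, so q_2 = (-0.3244, -0.4867, -0.8111).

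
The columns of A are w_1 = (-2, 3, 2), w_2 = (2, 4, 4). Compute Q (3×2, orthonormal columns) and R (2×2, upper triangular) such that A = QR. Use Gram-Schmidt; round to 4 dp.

Q = [[-0.4851, 0.8484], [0.7276, 0.2571], [0.4851, 0.4628]], R = [[4.1231, 3.8806], [0.0000, 4.5762]]

w_1 = (-2, 3, 2); ‖w_1‖ = 4.1231, so q_1 = (-0.4851, 0.7276, 0.4851).
q_1·w_2 = (-0.4851)·2 + 0.7276·4 + 0.4851·4 = 3.8806.
u_2 = w_2 − 3.8806·q_1 = (3.8824, 1.1765, 2.1176).
‖u_2‖ = 4.5762, so q_2 = (0.8484, 0.2571, 0.4628).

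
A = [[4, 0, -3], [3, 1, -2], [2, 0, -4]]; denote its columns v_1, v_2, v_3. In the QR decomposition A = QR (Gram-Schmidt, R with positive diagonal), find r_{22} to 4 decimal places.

v_1 = (4, 3, 2); ‖v_1‖ = 5.3852, so q_1 = (0.7428, 0.5571, 0.3714).
q_1·v_2 = 0.7428·0 + 0.5571·1 + 0.3714·0 = 0.5571.
u_2 = v_2 − 0.5571·q_1 = (-0.4138, 0.6897, -0.2069).
r_{22} = ‖u_2‖ = 0.8305.

r_{22} = 0.8305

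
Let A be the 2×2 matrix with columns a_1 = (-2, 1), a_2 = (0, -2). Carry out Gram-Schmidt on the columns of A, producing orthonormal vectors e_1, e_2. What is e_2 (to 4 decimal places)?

e_2 = (-0.4472, -0.8944)

e_1 = a_1/‖a_1‖ = (-2, 1)/2.2361 = (-0.8944, 0.4472).
r_{12} = e_1·a_2 = -0.8944.
u_2 = a_2 + 0.8944·e_1 = (-0.8000, -1.6000).
‖u_2‖ = 1.7889, so e_2 = (-0.4472, -0.8944).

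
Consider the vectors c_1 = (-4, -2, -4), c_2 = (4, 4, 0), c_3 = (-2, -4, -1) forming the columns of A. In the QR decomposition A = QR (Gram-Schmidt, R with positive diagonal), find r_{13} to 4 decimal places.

e_1 = c_1/‖c_1‖ = (-4, -2, -4)/6.0000 = (-0.6667, -0.3333, -0.6667).
r_{13} = e_1·c_3 = 3.3333.

r_{13} = 3.3333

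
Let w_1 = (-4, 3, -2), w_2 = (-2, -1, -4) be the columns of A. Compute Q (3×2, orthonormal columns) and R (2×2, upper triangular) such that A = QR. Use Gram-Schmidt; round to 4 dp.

e_1 = w_1/‖w_1‖ = (-4, 3, -2)/5.3852 = (-0.7428, 0.5571, -0.3714).
r_{12} = e_1·w_2 = 2.4140.
u_2 = w_2 − 2.4140·e_1 = (-0.2069, -2.3448, -3.1034).
‖u_2‖ = 3.8952, so e_2 = (-0.0531, -0.6020, -0.7967).

Q = [[-0.7428, -0.0531], [0.5571, -0.6020], [-0.3714, -0.7967]], R = [[5.3852, 2.4140], [0.0000, 3.8952]]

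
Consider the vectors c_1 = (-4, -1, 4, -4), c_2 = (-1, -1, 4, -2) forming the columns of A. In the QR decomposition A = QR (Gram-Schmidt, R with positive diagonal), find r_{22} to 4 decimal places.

c_1 = (-4, -1, 4, -4); ‖c_1‖ = 7.0000, so e_1 = (-0.5714, -0.1429, 0.5714, -0.5714).
e_1·c_2 = (-0.5714)·(-1) + (-0.1429)·(-1) + 0.5714·4 + (-0.5714)·(-2) = 4.1429.
u_2 = c_2 − 4.1429·e_1 = (1.3673, -0.4082, 1.6327, 0.3673).
r_{22} = ‖u_2‖ = 2.1993.

r_{22} = 2.1993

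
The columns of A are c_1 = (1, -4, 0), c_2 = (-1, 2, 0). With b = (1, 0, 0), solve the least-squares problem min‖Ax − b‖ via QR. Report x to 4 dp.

q_1 = c_1/‖c_1‖ = (1, -4, 0)/4.1231 = (0.2425, -0.9701, 0.0000).
r_{12} = q_1·c_2 = -2.1828.
u_2 = c_2 + 2.1828·q_1 = (-0.4706, -0.1176, 0.0000).
‖u_2‖ = 0.4851, so q_2 = (-0.9701, -0.2425, 0.0000).
Qᵀb = (0.2425, -0.9701).
Back-substitute: x_2 = -0.9701/0.4851 = -2.0000.
x_1 = (0.2425 + 2.1828·(-2.0000))/4.1231 = -1.0000.

x = (-1.0000, -2.0000)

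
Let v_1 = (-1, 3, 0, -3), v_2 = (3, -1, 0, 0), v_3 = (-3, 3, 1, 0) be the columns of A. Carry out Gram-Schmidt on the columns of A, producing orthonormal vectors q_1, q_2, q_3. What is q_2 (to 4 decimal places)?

q_1 = v_1/‖v_1‖ = (-1, 3, 0, -3)/4.3589 = (-0.2294, 0.6882, 0.0000, -0.6882).
r_{12} = q_1·v_2 = -1.3765.
u_2 = v_2 + 1.3765·q_1 = (2.6842, -0.0526, 0.0000, -0.9474).
‖u_2‖ = 2.8470, so q_2 = (0.9428, -0.0185, 0.0000, -0.3328).

q_2 = (0.9428, -0.0185, 0.0000, -0.3328)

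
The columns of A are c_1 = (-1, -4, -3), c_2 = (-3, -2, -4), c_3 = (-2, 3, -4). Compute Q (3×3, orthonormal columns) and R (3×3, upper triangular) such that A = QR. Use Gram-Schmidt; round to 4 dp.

c_1 = (-1, -4, -3); ‖c_1‖ = 5.0990, so e_1 = (-0.1961, -0.7845, -0.5883).
e_1·c_2 = (-0.1961)·(-3) + (-0.7845)·(-2) + (-0.5883)·(-4) = 4.5107.
u_2 = c_2 − 4.5107·e_1 = (-2.1154, 1.5385, -1.3462).
‖u_2‖ = 2.9417, so e_2 = (-0.7191, 0.5230, -0.4576).
e_1·c_3 = (-0.1961)·(-2) + (-0.7845)·3 + (-0.5883)·(-4) = 0.3922; e_2·c_3 = (-0.7191)·(-2) + 0.5230·3 + (-0.4576)·(-4) = 4.8375.
u_3 = c_3 − 0.3922·e_1 − 4.8375·e_2 = (1.5556, 0.7778, -1.5556).
‖u_3‖ = 2.3333, so e_3 = (0.6667, 0.3333, -0.6667).

Q = [[-0.1961, -0.7191, 0.6667], [-0.7845, 0.5230, 0.3333], [-0.5883, -0.4576, -0.6667]], R = [[5.0990, 4.5107, 0.3922], [0.0000, 2.9417, 4.8375], [0.0000, 0.0000, 2.3333]]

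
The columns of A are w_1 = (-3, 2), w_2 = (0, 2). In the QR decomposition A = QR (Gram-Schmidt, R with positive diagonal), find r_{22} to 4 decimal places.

q_1 = w_1/‖w_1‖ = (-3, 2)/3.6056 = (-0.8321, 0.5547).
r_{12} = q_1·w_2 = 1.1094.
u_2 = w_2 − 1.1094·q_1 = (0.9231, 1.3846).
r_{22} = ‖u_2‖ = 1.6641.

r_{22} = 1.6641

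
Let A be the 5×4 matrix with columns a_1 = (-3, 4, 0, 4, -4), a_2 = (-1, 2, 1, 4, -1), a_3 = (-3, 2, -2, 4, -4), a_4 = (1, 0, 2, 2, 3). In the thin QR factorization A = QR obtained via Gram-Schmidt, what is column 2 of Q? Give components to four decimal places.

e_2 = (0.2549, -0.0708, 0.4036, 0.7363, 0.4744)

e_1 = a_1/‖a_1‖ = (-3, 4, 0, 4, -4)/7.5498 = (-0.3974, 0.5298, 0.0000, 0.5298, -0.5298).
r_{12} = e_1·a_2 = 4.1061.
u_2 = a_2 − 4.1061·e_1 = (0.6316, -0.1754, 1.0000, 1.8246, 1.1754).
‖u_2‖ = 2.4780, so e_2 = (0.2549, -0.0708, 0.4036, 0.7363, 0.4744).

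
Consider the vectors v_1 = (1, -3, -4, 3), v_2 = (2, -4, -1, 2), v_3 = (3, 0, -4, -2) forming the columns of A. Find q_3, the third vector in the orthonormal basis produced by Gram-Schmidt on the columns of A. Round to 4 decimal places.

q_3 = (0.6391, 0.0938, -0.3988, -0.6509)

v_1 = (1, -3, -4, 3); ‖v_1‖ = 5.9161, so q_1 = (0.1690, -0.5071, -0.6761, 0.5071).
q_1·v_2 = 0.1690·2 + (-0.5071)·(-4) + (-0.6761)·(-1) + 0.5071·2 = 4.0567.
u_2 = v_2 − 4.0567·q_1 = (1.3143, -1.9429, 1.7429, -0.0571).
‖u_2‖ = 2.9228, so q_2 = (0.4497, -0.6647, 0.5963, -0.0196).
q_1·v_3 = 0.1690·3 + (-0.5071)·0 + (-0.6761)·(-4) + 0.5071·(-2) = 2.1974; q_2·v_3 = 0.4497·3 + (-0.6647)·0 + 0.5963·(-4) + (-0.0196)·(-2) = -0.9971.
u_3 = v_3 − 2.1974·q_1 + 0.9971·q_2 = (3.0769, 0.4515, -1.9197, -3.1338).
‖u_3‖ = 4.8143, so q_3 = (0.6391, 0.0938, -0.3988, -0.6509).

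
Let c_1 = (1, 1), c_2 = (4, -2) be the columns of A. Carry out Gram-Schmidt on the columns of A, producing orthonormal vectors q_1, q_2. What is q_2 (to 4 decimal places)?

q_2 = (0.7071, -0.7071)

c_1 = (1, 1); ‖c_1‖ = 1.4142, so q_1 = (0.7071, 0.7071).
q_1·c_2 = 0.7071·4 + 0.7071·(-2) = 1.4142.
u_2 = c_2 − 1.4142·q_1 = (3.0000, -3.0000).
‖u_2‖ = 4.2426, so q_2 = (0.7071, -0.7071).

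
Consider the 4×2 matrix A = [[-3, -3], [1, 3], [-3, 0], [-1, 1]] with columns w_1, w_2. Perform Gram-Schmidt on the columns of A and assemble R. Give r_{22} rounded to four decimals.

w_1 = (-3, 1, -3, -1); ‖w_1‖ = 4.4721, so e_1 = (-0.6708, 0.2236, -0.6708, -0.2236).
e_1·w_2 = (-0.6708)·(-3) + 0.2236·3 + (-0.6708)·0 + (-0.2236)·1 = 2.4597.
u_2 = w_2 − 2.4597·e_1 = (-1.3500, 2.4500, 1.6500, 1.5500).
r_{22} = ‖u_2‖ = 3.5986.

r_{22} = 3.5986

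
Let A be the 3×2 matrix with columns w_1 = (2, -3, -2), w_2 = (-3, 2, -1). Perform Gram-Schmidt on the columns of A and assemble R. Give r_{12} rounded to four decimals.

w_1 = (2, -3, -2); ‖w_1‖ = 4.1231, so e_1 = (0.4851, -0.7276, -0.4851).
r_{12} = e_1·w_2 = -2.4254.

r_{12} = -2.4254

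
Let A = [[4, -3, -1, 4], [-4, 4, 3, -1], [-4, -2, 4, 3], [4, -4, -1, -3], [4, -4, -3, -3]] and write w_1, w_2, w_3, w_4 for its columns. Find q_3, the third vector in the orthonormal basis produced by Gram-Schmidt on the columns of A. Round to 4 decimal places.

w_1 = (4, -4, -4, 4, 4); ‖w_1‖ = 8.9443, so q_1 = (0.4472, -0.4472, -0.4472, 0.4472, 0.4472).
q_1·w_2 = 0.4472·(-3) + (-0.4472)·4 + (-0.4472)·(-2) + 0.4472·(-4) + 0.4472·(-4) = -5.8138.
u_2 = w_2 + 5.8138·q_1 = (-0.4000, 1.4000, -4.6000, -1.4000, -1.4000).
‖u_2‖ = 5.2154, so q_2 = (-0.0767, 0.2684, -0.8820, -0.2684, -0.2684).
q_1·w_3 = 0.4472·(-1) + (-0.4472)·3 + (-0.4472)·4 + 0.4472·(-1) + 0.4472·(-3) = -5.3666; q_2·w_3 = (-0.0767)·(-1) + 0.2684·3 + (-0.8820)·4 + (-0.2684)·(-1) + (-0.2684)·(-3) = -1.5723.
u_3 = w_3 + 5.3666·q_1 + 1.5723·q_2 = (1.2794, 1.0221, 0.2132, 0.9779, -1.0221).
‖u_3‖ = 2.1744, so q_3 = (0.5884, 0.4700, 0.0981, 0.4498, -0.4700).

q_3 = (0.5884, 0.4700, 0.0981, 0.4498, -0.4700)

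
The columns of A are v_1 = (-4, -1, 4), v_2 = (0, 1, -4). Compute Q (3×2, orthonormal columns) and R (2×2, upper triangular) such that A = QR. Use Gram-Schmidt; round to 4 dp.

v_1 = (-4, -1, 4); ‖v_1‖ = 5.7446, so q_1 = (-0.6963, -0.1741, 0.6963).
q_1·v_2 = (-0.6963)·0 + (-0.1741)·1 + 0.6963·(-4) = -2.9593.
u_2 = v_2 + 2.9593·q_1 = (-2.0606, 0.4848, -1.9394).
‖u_2‖ = 2.8710, so q_2 = (-0.7177, 0.1689, -0.6755).

Q = [[-0.6963, -0.7177], [-0.1741, 0.1689], [0.6963, -0.6755]], R = [[5.7446, -2.9593], [0.0000, 2.8710]]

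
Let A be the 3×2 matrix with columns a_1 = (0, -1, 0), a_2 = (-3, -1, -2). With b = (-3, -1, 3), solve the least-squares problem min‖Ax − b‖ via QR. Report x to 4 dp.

a_1 = (0, -1, 0); ‖a_1‖ = 1.0000, so q_1 = (0.0000, -1.0000, 0.0000).
q_1·a_2 = 0.0000·(-3) + (-1.0000)·(-1) + 0.0000·(-2) = 1.0000.
u_2 = a_2 − 1.0000·q_1 = (-3.0000, 0.0000, -2.0000).
‖u_2‖ = 3.6056, so q_2 = (-0.8321, 0.0000, -0.5547).
Qᵀb = (1.0000, 0.8321).
Back-substitute: x_2 = 0.8321/3.6056 = 0.2308.
x_1 = (1.0000 − 1.0000·0.2308)/1.0000 = 0.7692.

x = (0.7692, 0.2308)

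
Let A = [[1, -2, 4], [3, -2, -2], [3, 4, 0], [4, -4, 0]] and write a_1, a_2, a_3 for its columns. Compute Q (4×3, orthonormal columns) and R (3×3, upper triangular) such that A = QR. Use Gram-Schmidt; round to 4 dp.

Q = [[0.1690, -0.2766, 0.8748], [0.5071, -0.1622, -0.4454], [0.5071, 0.8394, 0.1886], [0.6761, -0.4388, -0.0261]], R = [[5.9161, -2.0284, -0.3381], [0.0000, 5.9905, -0.7822], [0.0000, 0.0000, 4.3902]]

a_1 = (1, 3, 3, 4); ‖a_1‖ = 5.9161, so e_1 = (0.1690, 0.5071, 0.5071, 0.6761).
e_1·a_2 = 0.1690·(-2) + 0.5071·(-2) + 0.5071·4 + 0.6761·(-4) = -2.0284.
u_2 = a_2 + 2.0284·e_1 = (-1.6571, -0.9714, 5.0286, -2.6286).
‖u_2‖ = 5.9905, so e_2 = (-0.2766, -0.1622, 0.8394, -0.4388).
e_1·a_3 = 0.1690·4 + 0.5071·(-2) + 0.5071·0 + 0.6761·0 = -0.3381; e_2·a_3 = (-0.2766)·4 + (-0.1622)·(-2) + 0.8394·0 + (-0.4388)·0 = -0.7822.
u_3 = a_3 + 0.3381·e_1 + 0.7822·e_2 = (3.8408, -1.9554, 0.8280, -0.1146).
‖u_3‖ = 4.3902, so e_3 = (0.8748, -0.4454, 0.1886, -0.0261).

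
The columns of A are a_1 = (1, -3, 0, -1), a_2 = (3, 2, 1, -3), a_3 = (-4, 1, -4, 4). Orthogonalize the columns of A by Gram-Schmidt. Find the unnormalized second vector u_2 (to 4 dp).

u_2 = (3.0000, 2.0000, 1.0000, -3.0000)

q_1 = a_1/‖a_1‖ = (1, -3, 0, -1)/3.3166 = (0.3015, -0.9045, 0.0000, -0.3015).
r_{12} = q_1·a_2 = 0.0000.
u_2 = a_2 + 0.0000·q_1 = (3.0000, 2.0000, 1.0000, -3.0000).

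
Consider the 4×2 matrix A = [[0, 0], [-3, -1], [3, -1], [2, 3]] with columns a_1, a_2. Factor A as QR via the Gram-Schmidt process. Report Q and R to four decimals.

q_1 = a_1/‖a_1‖ = (0, -3, 3, 2)/4.6904 = (0.0000, -0.6396, 0.6396, 0.4264).
r_{12} = q_1·a_2 = 1.2792.
u_2 = a_2 − 1.2792·q_1 = (0.0000, -0.1818, -1.8182, 2.4545).
‖u_2‖ = 3.0600, so q_2 = (0.0000, -0.0594, -0.5942, 0.8021).

Q = [[0.0000, 0.0000], [-0.6396, -0.0594], [0.6396, -0.5942], [0.4264, 0.8021]], R = [[4.6904, 1.2792], [0.0000, 3.0600]]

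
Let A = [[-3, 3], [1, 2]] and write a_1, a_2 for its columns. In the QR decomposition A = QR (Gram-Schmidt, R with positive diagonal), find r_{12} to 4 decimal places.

r_{12} = -2.2136

a_1 = (-3, 1); ‖a_1‖ = 3.1623, so e_1 = (-0.9487, 0.3162).
r_{12} = e_1·a_2 = -2.2136.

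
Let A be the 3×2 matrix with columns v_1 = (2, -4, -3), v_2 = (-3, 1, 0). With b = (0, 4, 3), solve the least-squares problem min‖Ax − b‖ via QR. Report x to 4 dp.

v_1 = (2, -4, -3); ‖v_1‖ = 5.3852, so e_1 = (0.3714, -0.7428, -0.5571).
e_1·v_2 = 0.3714·(-3) + (-0.7428)·1 + (-0.5571)·0 = -1.8570.
u_2 = v_2 + 1.8570·e_1 = (-2.3103, -0.3793, -1.0345).
‖u_2‖ = 2.5596, so e_2 = (-0.9026, -0.1482, -0.4042).
Qᵀb = (-4.6424, -1.8052).
Back-substitute: x_2 = -1.8052/2.5596 = -0.7053.
x_1 = (-4.6424 + 1.8570·(-0.7053))/5.3852 = -1.1053.

x = (-1.1053, -0.7053)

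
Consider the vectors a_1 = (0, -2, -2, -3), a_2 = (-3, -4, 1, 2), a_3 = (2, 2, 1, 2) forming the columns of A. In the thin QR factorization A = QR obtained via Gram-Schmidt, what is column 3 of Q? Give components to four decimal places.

e_1 = a_1/‖a_1‖ = (0, -2, -2, -3)/4.1231 = (0.0000, -0.4851, -0.4851, -0.7276).
r_{12} = e_1·a_2 = 0.0000.
u_2 = a_2 + 0.0000·e_1 = (-3.0000, -4.0000, 1.0000, 2.0000).
‖u_2‖ = 5.4772, so e_2 = (-0.5477, -0.7303, 0.1826, 0.3651).
r_{13} = e_1·a_3 = -2.9104; r_{23} = e_2·a_3 = -1.6432.
u_3 = a_3 + 2.9104·e_1 + 1.6432·e_2 = (1.1000, -0.6118, -0.1118, 0.4824).
‖u_3‖ = 1.3526, so e_3 = (0.8133, -0.4523, -0.0826, 0.3566).

e_3 = (0.8133, -0.4523, -0.0826, 0.3566)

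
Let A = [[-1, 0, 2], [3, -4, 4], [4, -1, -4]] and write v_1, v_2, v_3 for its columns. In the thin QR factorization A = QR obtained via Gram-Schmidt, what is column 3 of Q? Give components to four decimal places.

q_3 = (0.9532, -0.0733, 0.2933)

v_1 = (-1, 3, 4); ‖v_1‖ = 5.0990, so q_1 = (-0.1961, 0.5883, 0.7845).
q_1·v_2 = (-0.1961)·0 + 0.5883·(-4) + 0.7845·(-1) = -3.1379.
u_2 = v_2 + 3.1379·q_1 = (-0.6154, -2.1538, 1.4615).
‖u_2‖ = 2.6747, so q_2 = (-0.2301, -0.8053, 0.5464).
q_1·v_3 = (-0.1961)·2 + 0.5883·4 + 0.7845·(-4) = -1.1767; q_2·v_3 = (-0.2301)·2 + (-0.8053)·4 + 0.5464·(-4) = -5.8670.
u_3 = v_3 + 1.1767·q_1 + 5.8670·q_2 = (0.4194, -0.0323, 0.1290).
‖u_3‖ = 0.4399, so q_3 = (0.9532, -0.0733, 0.2933).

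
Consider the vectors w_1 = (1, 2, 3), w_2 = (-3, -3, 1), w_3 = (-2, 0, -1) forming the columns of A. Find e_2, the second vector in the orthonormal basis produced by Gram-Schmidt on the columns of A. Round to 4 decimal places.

e_1 = w_1/‖w_1‖ = (1, 2, 3)/3.7417 = (0.2673, 0.5345, 0.8018).
r_{12} = e_1·w_2 = -1.6036.
u_2 = w_2 + 1.6036·e_1 = (-2.5714, -2.1429, 2.2857).
‖u_2‖ = 4.0532, so e_2 = (-0.6344, -0.5287, 0.5639).

e_2 = (-0.6344, -0.5287, 0.5639)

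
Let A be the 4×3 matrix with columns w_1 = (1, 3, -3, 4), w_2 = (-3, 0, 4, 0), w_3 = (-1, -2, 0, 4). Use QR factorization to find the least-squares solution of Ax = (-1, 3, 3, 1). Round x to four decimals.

e_1 = w_1/‖w_1‖ = (1, 3, -3, 4)/5.9161 = (0.1690, 0.5071, -0.5071, 0.6761).
r_{12} = e_1·w_2 = -2.5355.
u_2 = w_2 + 2.5355·e_1 = (-2.5714, 1.2857, 2.7143, 1.7143).
‖u_2‖ = 4.3095, so e_2 = (-0.5967, 0.2983, 0.6298, 0.3978).
r_{13} = e_1·w_3 = 1.5213; r_{23} = e_2·w_3 = 1.5912.
u_3 = w_3 − 1.5213·e_1 − 1.5912·e_2 = (-0.3077, -3.2462, -0.2308, 2.3385).
‖u_3‖ = 4.0192, so e_3 = (-0.0766, -0.8077, -0.0574, 0.5818).
Qᵀb = (0.5071, 3.7791, -1.9369).
Back-substitute: x_3 = -1.9369/4.0192 = -0.4819.
x_2 = (3.7791 − 1.5912·(-0.4819))/4.3095 = 1.0549.
x_1 = (0.5071 + 2.5355·1.0549 − 1.5213·(-0.4819))/5.9161 = 0.6617.

x = (0.6617, 1.0549, -0.4819)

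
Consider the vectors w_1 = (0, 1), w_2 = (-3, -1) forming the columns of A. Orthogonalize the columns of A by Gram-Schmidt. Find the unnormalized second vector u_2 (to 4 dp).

q_1 = w_1/‖w_1‖ = (0, 1)/1.0000 = (0.0000, 1.0000).
r_{12} = q_1·w_2 = -1.0000.
u_2 = w_2 + 1.0000·q_1 = (-3.0000, 0.0000).

u_2 = (-3.0000, 0.0000)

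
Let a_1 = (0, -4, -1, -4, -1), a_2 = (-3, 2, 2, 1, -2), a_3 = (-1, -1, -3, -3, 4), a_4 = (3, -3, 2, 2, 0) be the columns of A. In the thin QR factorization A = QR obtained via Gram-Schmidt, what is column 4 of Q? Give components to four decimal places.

q_4 = (-0.2078, -0.5694, 0.5656, 0.3120, 0.4639)

q_1 = a_1/‖a_1‖ = (0, -4, -1, -4, -1)/5.8310 = (0.0000, -0.6860, -0.1715, -0.6860, -0.1715).
r_{12} = q_1·a_2 = -2.0580.
u_2 = a_2 + 2.0580·q_1 = (-3.0000, 0.5882, 1.6471, -0.4118, -2.3529).
‖u_2‖ = 4.2148, so q_2 = (-0.7118, 0.1396, 0.3908, -0.0977, -0.5583).
r_{13} = q_1·a_3 = 2.5725; r_{23} = q_2·a_3 = -2.5401.
u_3 = a_3 − 2.5725·q_1 + 2.5401·q_2 = (-2.8079, 1.1192, -1.5662, -1.4834, 3.0232).
‖u_3‖ = 4.7886, so q_3 = (-0.5864, 0.2337, -0.3271, -0.3098, 0.6313).
r_{14} = q_1·a_4 = 0.3430; r_{24} = q_2·a_4 = -1.9678; r_{34} = q_3·a_4 = -3.7341.
u_4 = a_4 − 0.3430·q_1 + 1.9678·q_2 + 3.7341·q_3 = (-0.5903, -1.6173, 1.6065, 0.8863, 1.3177).
‖u_4‖ = 2.8402, so q_4 = (-0.2078, -0.5694, 0.5656, 0.3120, 0.4639).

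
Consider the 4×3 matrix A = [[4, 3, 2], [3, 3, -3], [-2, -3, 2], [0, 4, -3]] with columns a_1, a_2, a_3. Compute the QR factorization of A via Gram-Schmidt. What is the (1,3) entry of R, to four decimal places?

a_1 = (4, 3, -2, 0); ‖a_1‖ = 5.3852, so q_1 = (0.7428, 0.5571, -0.3714, 0.0000).
r_{13} = q_1·a_3 = -0.9285.

r_{13} = -0.9285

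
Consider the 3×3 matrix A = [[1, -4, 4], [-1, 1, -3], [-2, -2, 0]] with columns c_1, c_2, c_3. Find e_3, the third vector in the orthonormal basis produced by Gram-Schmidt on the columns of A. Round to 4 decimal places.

e_3 = (-0.3578, -0.8944, 0.2683)

c_1 = (1, -1, -2); ‖c_1‖ = 2.4495, so e_1 = (0.4082, -0.4082, -0.8165).
e_1·c_2 = 0.4082·(-4) + (-0.4082)·1 + (-0.8165)·(-2) = -0.4082.
u_2 = c_2 + 0.4082·e_1 = (-3.8333, 0.8333, -2.3333).
‖u_2‖ = 4.5644, so e_2 = (-0.8398, 0.1826, -0.5112).
e_1·c_3 = 0.4082·4 + (-0.4082)·(-3) + (-0.8165)·0 = 2.8577; e_2·c_3 = (-0.8398)·4 + 0.1826·(-3) + (-0.5112)·0 = -3.9071.
u_3 = c_3 − 2.8577·e_1 + 3.9071·e_2 = (-0.4480, -1.1200, 0.3360).
‖u_3‖ = 1.2522, so e_3 = (-0.3578, -0.8944, 0.2683).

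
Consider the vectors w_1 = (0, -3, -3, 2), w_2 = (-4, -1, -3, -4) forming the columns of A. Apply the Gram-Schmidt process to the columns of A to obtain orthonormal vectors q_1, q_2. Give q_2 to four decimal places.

q_2 = (-0.6226, -0.0708, -0.3821, -0.6792)

q_1 = w_1/‖w_1‖ = (0, -3, -3, 2)/4.6904 = (0.0000, -0.6396, -0.6396, 0.4264).
r_{12} = q_1·w_2 = 0.8528.
u_2 = w_2 − 0.8528·q_1 = (-4.0000, -0.4545, -2.4545, -4.3636).
‖u_2‖ = 6.4244, so q_2 = (-0.6226, -0.0708, -0.3821, -0.6792).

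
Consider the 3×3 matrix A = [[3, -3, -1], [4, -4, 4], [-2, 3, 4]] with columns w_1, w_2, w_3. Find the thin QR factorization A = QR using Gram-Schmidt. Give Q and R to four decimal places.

w_1 = (3, 4, -2); ‖w_1‖ = 5.3852, so e_1 = (0.5571, 0.7428, -0.3714).
e_1·w_2 = 0.5571·(-3) + 0.7428·(-4) + (-0.3714)·3 = -5.7566.
u_2 = w_2 + 5.7566·e_1 = (0.2069, 0.2759, 0.8621).
‖u_2‖ = 0.9285, so e_2 = (0.2228, 0.2971, 0.9285).
e_1·w_3 = 0.5571·(-1) + 0.7428·4 + (-0.3714)·4 = 0.9285; e_2·w_3 = 0.2228·(-1) + 0.2971·4 + 0.9285·4 = 4.6795.
u_3 = w_3 − 0.9285·e_1 − 4.6795·e_2 = (-2.5600, 1.9200, 0.0000).
‖u_3‖ = 3.2000, so e_3 = (-0.8000, 0.6000, 0.0000).

Q = [[0.5571, 0.2228, -0.8000], [0.7428, 0.2971, 0.6000], [-0.3714, 0.9285, 0.0000]], R = [[5.3852, -5.7566, 0.9285], [0.0000, 0.9285, 4.6795], [0.0000, 0.0000, 3.2000]]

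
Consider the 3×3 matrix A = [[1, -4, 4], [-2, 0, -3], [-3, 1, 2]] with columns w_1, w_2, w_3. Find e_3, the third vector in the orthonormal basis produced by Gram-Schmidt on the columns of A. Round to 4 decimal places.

e_3 = (0.1455, -0.8001, 0.5819)

w_1 = (1, -2, -3); ‖w_1‖ = 3.7417, so e_1 = (0.2673, -0.5345, -0.8018).
e_1·w_2 = 0.2673·(-4) + (-0.5345)·0 + (-0.8018)·1 = -1.8708.
u_2 = w_2 + 1.8708·e_1 = (-3.5000, -1.0000, -0.5000).
‖u_2‖ = 3.6742, so e_2 = (-0.9526, -0.2722, -0.1361).
e_1·w_3 = 0.2673·4 + (-0.5345)·(-3) + (-0.8018)·2 = 1.0690; e_2·w_3 = (-0.9526)·4 + (-0.2722)·(-3) + (-0.1361)·2 = -3.2660.
u_3 = w_3 − 1.0690·e_1 + 3.2660·e_2 = (0.6032, -3.3175, 2.4127).
‖u_3‖ = 4.1461, so e_3 = (0.1455, -0.8001, 0.5819).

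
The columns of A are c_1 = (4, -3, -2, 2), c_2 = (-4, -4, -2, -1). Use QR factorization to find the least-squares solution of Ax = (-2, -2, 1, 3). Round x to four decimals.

x = (0.0789, 0.3016)

c_1 = (4, -3, -2, 2); ‖c_1‖ = 5.7446, so q_1 = (0.6963, -0.5222, -0.3482, 0.3482).
q_1·c_2 = 0.6963·(-4) + (-0.5222)·(-4) + (-0.3482)·(-2) + 0.3482·(-1) = -0.3482.
u_2 = c_2 + 0.3482·q_1 = (-3.7576, -4.1818, -2.1212, -0.8788).
‖u_2‖ = 6.0728, so q_2 = (-0.6188, -0.6886, -0.3493, -0.1447).
Qᵀb = (0.3482, 1.8313).
Back-substitute: x_2 = 1.8313/6.0728 = 0.3016.
x_1 = (0.3482 + 0.3482·0.3016)/5.7446 = 0.0789.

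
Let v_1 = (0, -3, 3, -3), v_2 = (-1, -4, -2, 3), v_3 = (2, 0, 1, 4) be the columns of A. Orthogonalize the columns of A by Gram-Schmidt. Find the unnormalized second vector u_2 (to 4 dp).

v_1 = (0, -3, 3, -3); ‖v_1‖ = 5.1962, so e_1 = (0.0000, -0.5774, 0.5774, -0.5774).
e_1·v_2 = 0.0000·(-1) + (-0.5774)·(-4) + 0.5774·(-2) + (-0.5774)·3 = -0.5774.
u_2 = v_2 + 0.5774·e_1 = (-1.0000, -4.3333, -1.6667, 2.6667).

u_2 = (-1.0000, -4.3333, -1.6667, 2.6667)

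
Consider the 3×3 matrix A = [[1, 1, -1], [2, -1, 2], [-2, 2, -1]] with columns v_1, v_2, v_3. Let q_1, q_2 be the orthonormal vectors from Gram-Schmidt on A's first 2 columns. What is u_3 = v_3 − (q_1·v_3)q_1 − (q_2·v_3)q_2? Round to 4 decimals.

q_1 = v_1/‖v_1‖ = (1, 2, -2)/3.0000 = (0.3333, 0.6667, -0.6667).
r_{12} = q_1·v_2 = -1.6667.
u_2 = v_2 + 1.6667·q_1 = (1.5556, 0.1111, 0.8889).
‖u_2‖ = 1.7951, so q_2 = (0.8666, 0.0619, 0.4952).
r_{13} = q_1·v_3 = 1.6667; r_{23} = q_2·v_3 = -1.2380.
u_3 = v_3 − 1.6667·q_1 + 1.2380·q_2 = (-0.4828, 0.9655, 0.7241).

u_3 = (-0.4828, 0.9655, 0.7241)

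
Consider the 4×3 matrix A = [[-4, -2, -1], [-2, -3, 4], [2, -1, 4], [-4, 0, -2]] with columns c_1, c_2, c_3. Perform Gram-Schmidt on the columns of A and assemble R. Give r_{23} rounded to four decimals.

c_1 = (-4, -2, 2, -4); ‖c_1‖ = 6.3246, so q_1 = (-0.6325, -0.3162, 0.3162, -0.6325).
q_1·c_2 = (-0.6325)·(-2) + (-0.3162)·(-3) + 0.3162·(-1) + (-0.6325)·0 = 1.8974.
u_2 = c_2 − 1.8974·q_1 = (-0.8000, -2.4000, -1.6000, 1.2000).
‖u_2‖ = 3.2249, so q_2 = (-0.2481, -0.7442, -0.4961, 0.3721).
r_{23} = q_2·c_3 = -5.4575.

r_{23} = -5.4575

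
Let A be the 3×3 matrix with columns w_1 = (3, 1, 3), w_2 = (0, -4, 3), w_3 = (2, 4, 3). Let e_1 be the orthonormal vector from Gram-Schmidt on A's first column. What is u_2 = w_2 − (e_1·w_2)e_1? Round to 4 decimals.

u_2 = (-0.7895, -4.2632, 2.2105)

w_1 = (3, 1, 3); ‖w_1‖ = 4.3589, so e_1 = (0.6882, 0.2294, 0.6882).
e_1·w_2 = 0.6882·0 + 0.2294·(-4) + 0.6882·3 = 1.1471.
u_2 = w_2 − 1.1471·e_1 = (-0.7895, -4.2632, 2.2105).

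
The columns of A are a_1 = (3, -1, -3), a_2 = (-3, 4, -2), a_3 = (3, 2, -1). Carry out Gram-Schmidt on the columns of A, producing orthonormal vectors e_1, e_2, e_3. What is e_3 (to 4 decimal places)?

a_1 = (3, -1, -3); ‖a_1‖ = 4.3589, so e_1 = (0.6882, -0.2294, -0.6882).
e_1·a_2 = 0.6882·(-3) + (-0.2294)·4 + (-0.6882)·(-2) = -1.6059.
u_2 = a_2 + 1.6059·e_1 = (-1.8947, 3.6316, -3.1053).
‖u_2‖ = 5.1401, so e_2 = (-0.3686, 0.7065, -0.6041).
e_1·a_3 = 0.6882·3 + (-0.2294)·2 + (-0.6882)·(-1) = 2.2942; e_2·a_3 = (-0.3686)·3 + 0.7065·2 + (-0.6041)·(-1) = 0.9113.
u_3 = a_3 − 2.2942·e_1 − 0.9113·e_2 = (1.7570, 1.8825, 1.1295).
‖u_3‖ = 2.8118, so e_3 = (0.6249, 0.6695, 0.4017).

e_3 = (0.6249, 0.6695, 0.4017)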